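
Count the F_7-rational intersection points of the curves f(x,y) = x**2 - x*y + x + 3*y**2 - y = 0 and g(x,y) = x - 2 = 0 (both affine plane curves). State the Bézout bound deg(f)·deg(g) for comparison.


Common zeros: {(2, 4)}; count = 1; Bézout bound = 2.

deg(f) = 2, deg(g) = 1, so Bézout bound = 2.
Scan x ∈ F_7. For each x, list the y ∈ F_7 with f(x, y) ≡ 0 and those with g(x, y) ≡ 0 (mod 7); the common zeros in that column are the intersection.
  x = 0: f ≡ 0 at y ∈ {0, 5}; g ≡ 0 at y ∈ ∅; common: ∅.
  x = 1: f ≡ 0 at y ∈ {4, 6}; g ≡ 0 at y ∈ ∅; common: ∅.
  x = 2: f ≡ 0 at y ∈ {4}; g ≡ 0 at y ∈ {0, 1, 2, 3, 4, 5, 6}; common: {4}.
  x = 3: f ≡ 0 at y ∈ ∅; g ≡ 0 at y ∈ ∅; common: ∅.
  x = 4: f ≡ 0 at y ∈ {5, 6}; g ≡ 0 at y ∈ ∅; common: ∅.
  x = 5: f ≡ 0 at y ∈ ∅; g ≡ 0 at y ∈ ∅; common: ∅.
  x = 6: f ≡ 0 at y ∈ {0}; g ≡ 0 at y ∈ ∅; common: ∅.
Collecting: common zeros = {(2, 4)}, so the count is 1.
Comparison with the Bézout bound: 1 ≤ 2 = deg(f)·deg(g), as expected for curves with no common component (the affine F_7-count falls short of the bound because intersections may lie at infinity, over extension fields, or carry multiplicity).


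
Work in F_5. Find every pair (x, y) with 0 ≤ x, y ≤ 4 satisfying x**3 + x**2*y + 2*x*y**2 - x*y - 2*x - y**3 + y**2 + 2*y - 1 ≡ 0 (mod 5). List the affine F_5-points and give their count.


Affine F_5-points: {(1, 4), (2, 4), (3, 0), (3, 3), (3, 4), (4, 0)}; count = 6.

For each of the 25 pairs (x, y) ∈ F_5², evaluate f(x, y) mod 5. Record the zeros.
  x = 0: [0↦4, 1↦1, 2↦4, 3↦2, 4↦4]  zeros at y ∈ ∅
  x = 1: [0↦3, 1↦2, 2↦1, 3↦4, 4↦0]  zeros at y ∈ {4}
  x = 2: [0↦3, 1↦1, 2↦3, 3↦3, 4↦0]  zeros at y ∈ {4}
  x = 3: [0↦0, 1↦4, 2↦1, 3↦0, 4↦0]  zeros at y ∈ {0, 3, 4}
  x = 4: [0↦0, 1↦2, 2↦1, 3↦1, 4↦1]  zeros at y ∈ {0}
Collecting zeros: affine points = {(1, 4), (2, 4), (3, 0), (3, 3), (3, 4), (4, 0)}.
Total count |C(F_5)_aff| = 6.


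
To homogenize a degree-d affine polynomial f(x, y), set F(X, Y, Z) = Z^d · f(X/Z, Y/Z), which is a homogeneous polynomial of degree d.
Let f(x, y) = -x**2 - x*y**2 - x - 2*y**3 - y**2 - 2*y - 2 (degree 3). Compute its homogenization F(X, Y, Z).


F(X, Y, Z) = -X**2*Z - X*Y**2 - X*Z**2 - 2*Y**3 - Y**2*Z - 2*Y*Z**2 - 2*Z**3

deg(f) = 3.
Substitute x = X/Z, y = Y/Z into f, then multiply by Z^3.
  monomial -1·x^2·y^0 ↦ -1·X^2·Y^0·Z^1.
  monomial -1·x^1·y^2 ↦ -1·X^1·Y^2·Z^0.
  monomial -1·x^1·y^0 ↦ -1·X^1·Y^0·Z^2.
  monomial -2·x^0·y^3 ↦ -2·X^0·Y^3·Z^0.
  monomial -1·x^0·y^2 ↦ -1·X^0·Y^2·Z^1.
  monomial -2·x^0·y^1 ↦ -2·X^0·Y^1·Z^2.
  monomial -2·x^0·y^0 ↦ -2·X^0·Y^0·Z^3.
Collecting: F(X, Y, Z) = -X**2*Z - X*Y**2 - X*Z**2 - 2*Y**3 - Y**2*Z - 2*Y*Z**2 - 2*Z**3.


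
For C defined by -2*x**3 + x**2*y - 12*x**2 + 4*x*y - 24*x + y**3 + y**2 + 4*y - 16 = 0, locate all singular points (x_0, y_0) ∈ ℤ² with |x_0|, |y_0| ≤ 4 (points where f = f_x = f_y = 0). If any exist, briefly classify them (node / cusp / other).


Singular points: {(-2, 0)}; classification: cusp.

Compute partial derivatives:
  f_x = -6*x**2 + 2*x*y - 24*x + 4*y - 24.
  f_y = x**2 + 4*x + 3*y**2 + 2*y + 4.
Scan x_0 ∈ {−4, ..., 4}. For each x_0, f_y(x_0, y) is a polynomial in y; find its integer roots y ∈ {−4, ..., 4}, then test f_x and f at those candidates.
  x = -4: f_y(-4, y) = 3*y**2 + 2*y + 4; no integer root y with |y| ≤ 4.
  x = -3: f_y(-3, y) = 3*y**2 + 2*y + 1; no integer root y with |y| ≤ 4.
  x = -2: f_y(-2, y) = 3*y**2 + 2*y; vanishes at y ∈ {0}. (-2, 0): f_x = 0, f = 0 — SINGULAR.
  x = -1: f_y(-1, y) = 3*y**2 + 2*y + 1; no integer root y with |y| ≤ 4.
  x = 0: f_y(0, y) = 3*y**2 + 2*y + 4; no integer root y with |y| ≤ 4.
  x = 1: f_y(1, y) = 3*y**2 + 2*y + 9; no integer root y with |y| ≤ 4.
  x = 2: f_y(2, y) = 3*y**2 + 2*y + 16; no integer root y with |y| ≤ 4.
  x = 3: f_y(3, y) = 3*y**2 + 2*y + 25; no integer root y with |y| ≤ 4.
  x = 4: f_y(4, y) = 3*y**2 + 2*y + 36; no integer root y with |y| ≤ 4.
Only singular point on the grid: (-2, 0).
Classify: substitute x = -2 + u, y = 0 + v and expand: f = -2*u**3 + u**2*v + v**3 + v**2.
No constant or linear terms (consistent with a singular point). Quadratic part: v**2. Cubic part: -2*u**3 + u**2*v + v**3.
The quadratic part v**2 is a perfect square, so there is a single (double) tangent line v = 0, i.e. y = 0. Restricting the cubic part to that line (v = 0) leaves -2*u**3 ≠ 0, so f is not divisible by v and the branch is v² ≈ 2*u**3 to lowest order — this is a cusp.
Classification: cusp.


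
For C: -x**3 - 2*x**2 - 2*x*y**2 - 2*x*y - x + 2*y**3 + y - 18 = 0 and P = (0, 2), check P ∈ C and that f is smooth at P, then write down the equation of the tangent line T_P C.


Tangent line at P: -13*x + 25*y - 50 = 0.

Step 1: f(0, 2) = 0, so P lies on C.
Step 2: partial derivatives
  f_x(x, y) = -3*x**2 - 4*x - 2*y**2 - 2*y - 1, f_y(x, y) = -4*x*y - 2*x + 6*y**2 + 1.
  f_x(P) = -13, f_y(P) = 25 (gradient nonzero, so P is smooth).
Step 3: tangent line at P: -13·(x − 0) + 25·(y − 2) = 0.
Expanding: -13*x + 25*y - 50 = 0.


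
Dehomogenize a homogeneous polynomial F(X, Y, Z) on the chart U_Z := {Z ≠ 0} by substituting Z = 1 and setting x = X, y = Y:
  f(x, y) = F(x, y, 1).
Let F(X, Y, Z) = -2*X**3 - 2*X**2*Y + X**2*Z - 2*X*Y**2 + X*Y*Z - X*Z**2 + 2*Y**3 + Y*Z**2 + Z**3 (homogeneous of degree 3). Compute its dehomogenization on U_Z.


f(x, y) = -2*x**3 - 2*x**2*y + x**2 - 2*x*y**2 + x*y - x + 2*y**3 + y + 1

On U_Z we set Z = 1. Each monomial c·X^i·Y^j·Z^k in F becomes c·x^i·y^j·1^k = c·x^i·y^j.
Substituting Z = 1: F(X, Y, 1) = -2*x**3 - 2*x**2*y + x**2 - 2*x*y**2 + x*y - x + 2*y**3 + y + 1.
Note: deg(f) ≤ deg(F) = 3; strict inequality happens when F is divisible by Z (lost terms).


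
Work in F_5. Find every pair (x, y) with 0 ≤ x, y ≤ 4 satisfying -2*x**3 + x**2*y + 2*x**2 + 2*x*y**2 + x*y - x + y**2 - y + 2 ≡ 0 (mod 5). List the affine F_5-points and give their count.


Affine F_5-points: {(1, 1), (1, 2), (4, 1), (4, 3)}; count = 4.

For each of the 25 pairs (x, y) ∈ F_5², evaluate f(x, y) mod 5. Record the zeros.
  x = 0: [0↦2, 1↦2, 2↦4, 3↦3, 4↦4]  zeros at y ∈ ∅
  x = 1: [0↦1, 1↦0, 2↦0, 3↦1, 4↦3]  zeros at y ∈ {1, 2}
  x = 2: [0↦2, 1↦2, 2↦2, 3↦2, 4↦2]  zeros at y ∈ ∅
  x = 3: [0↦3, 1↦1, 2↦3, 3↦4, 4↦4]  zeros at y ∈ ∅
  x = 4: [0↦2, 1↦0, 2↦1, 3↦0, 4↦2]  zeros at y ∈ {1, 3}
Collecting zeros: affine points = {(1, 1), (1, 2), (4, 1), (4, 3)}.
Total count |C(F_5)_aff| = 4.


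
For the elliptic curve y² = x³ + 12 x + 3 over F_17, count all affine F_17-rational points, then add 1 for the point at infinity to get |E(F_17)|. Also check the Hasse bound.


Affine points = {(1, 4), (1, 13), (2, 1), (2, 16), (3, 7), (3, 10), (4, 8), (4, 9), (5, 1), (5, 16), (6, 6), (6, 11), (8, 4), (8, 13), (10, 1), (10, 16), (11, 2), (11, 15), (14, 5), (14, 12)}; affine count = 20; |E(F_17)| = 21.

Discriminant check: Δ ∝ 4a³ + 27b² = 4·12³ + 27·3² = 4·1728 + 27·9 ≡ 15 (mod 17). Nonzero ⇒ E is nonsingular.
For each x ∈ F_17, compute rhs = x³ + 12·x + 3 mod 17, then count y ∈ F_17 with y² ≡ rhs.
  x = 0: rhs = 3, matching y values: none (0 points).
  x = 1: rhs = 16, matching y values: 4, 13 (2 points).
  x = 2: rhs = 1, matching y values: 1, 16 (2 points).
  x = 3: rhs = 15, matching y values: 7, 10 (2 points).
  x = 4: rhs = 13, matching y values: 8, 9 (2 points).
  x = 5: rhs = 1, matching y values: 1, 16 (2 points).
  x = 6: rhs = 2, matching y values: 6, 11 (2 points).
  x = 7: rhs = 5, matching y values: none (0 points).
  x = 8: rhs = 16, matching y values: 4, 13 (2 points).
  x = 9: rhs = 7, matching y values: none (0 points).
  x = 10: rhs = 1, matching y values: 1, 16 (2 points).
  x = 11: rhs = 4, matching y values: 2, 15 (2 points).
  x = 12: rhs = 5, matching y values: none (0 points).
  x = 13: rhs = 10, matching y values: none (0 points).
  x = 14: rhs = 8, matching y values: 5, 12 (2 points).
  x = 15: rhs = 5, matching y values: none (0 points).
  x = 16: rhs = 7, matching y values: none (0 points).
Total affine count: 20.
Full point count |E(F_17)| = 20 + 1 = 21.
Hasse bound: |21 − (17+1)| = |3| = 3 ≤ 2√17 ≈ 8.2462 ✓.


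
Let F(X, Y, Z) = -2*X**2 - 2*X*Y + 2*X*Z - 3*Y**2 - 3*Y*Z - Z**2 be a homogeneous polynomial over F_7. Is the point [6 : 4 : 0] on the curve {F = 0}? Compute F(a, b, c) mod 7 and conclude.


F(6,4,0) ≡ 0 (mod 7); P is on the curve.

Evaluate F(6, 4, 0) term-by-term (mod 7).
  -2*X**2 ↦ -2·36·1·1 = -72
  -2*X*Y ↦ -2·6·4·1 = -48
  2*X*Z ↦ 2·6·1·0 = 0
  -3*Y**2 ↦ -3·1·16·1 = -48
  -3*Y*Z ↦ -3·1·4·0 = 0
  -Z**2 ↦ -1·1·1·0 = 0
Sum: F(6, 4, 0) = (-72) + (-48) + (0) + (-48) + (0) + (0) = -168.
Reducing mod 7: -168 ≡ 0 (mod 7).
Since F(a, b, c) ≡ 0 (mod 7), P lies on the curve.


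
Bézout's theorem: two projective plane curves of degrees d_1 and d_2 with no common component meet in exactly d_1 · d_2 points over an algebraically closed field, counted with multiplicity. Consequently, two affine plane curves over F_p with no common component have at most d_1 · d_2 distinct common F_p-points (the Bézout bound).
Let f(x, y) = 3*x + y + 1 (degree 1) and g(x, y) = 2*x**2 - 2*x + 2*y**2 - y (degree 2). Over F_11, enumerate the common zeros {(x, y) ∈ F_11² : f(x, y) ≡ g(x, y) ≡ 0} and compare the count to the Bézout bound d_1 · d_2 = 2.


Common zeros: ∅; count = 0; Bézout bound = 2.

deg(f) = 1, deg(g) = 2, so Bézout bound = 2.
Scan x ∈ F_11. For each x, list the y ∈ F_11 with f(x, y) ≡ 0 and those with g(x, y) ≡ 0 (mod 11); the common zeros in that column are the intersection.
  x = 0: f ≡ 0 at y ∈ {10}; g ≡ 0 at y ∈ {0, 6}; common: ∅.
  x = 1: f ≡ 0 at y ∈ {7}; g ≡ 0 at y ∈ {0, 6}; common: ∅.
  x = 2: f ≡ 0 at y ∈ {4}; g ≡ 0 at y ∈ ∅; common: ∅.
  x = 3: f ≡ 0 at y ∈ {1}; g ≡ 0 at y ∈ {8, 9}; common: ∅.
  x = 4: f ≡ 0 at y ∈ {9}; g ≡ 0 at y ∈ ∅; common: ∅.
  x = 5: f ≡ 0 at y ∈ {6}; g ≡ 0 at y ∈ {3}; common: ∅.
  x = 6: f ≡ 0 at y ∈ {3}; g ≡ 0 at y ∈ {2, 4}; common: ∅.
  x = 7: f ≡ 0 at y ∈ {0}; g ≡ 0 at y ∈ {3}; common: ∅.
  x = 8: f ≡ 0 at y ∈ {8}; g ≡ 0 at y ∈ ∅; common: ∅.
  x = 9: f ≡ 0 at y ∈ {5}; g ≡ 0 at y ∈ {8, 9}; common: ∅.
  x = 10: f ≡ 0 at y ∈ {2}; g ≡ 0 at y ∈ ∅; common: ∅.
Collecting: common zeros = ∅, so the count is 0.
Comparison with the Bézout bound: 0 ≤ 2 = deg(f)·deg(g), as expected for curves with no common component (the affine F_11-count falls short of the bound because intersections may lie at infinity, over extension fields, or carry multiplicity).


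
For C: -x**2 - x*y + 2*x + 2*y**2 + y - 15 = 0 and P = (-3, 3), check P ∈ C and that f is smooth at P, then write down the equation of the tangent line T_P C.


Tangent line at P: 5*x + 16*y - 33 = 0.

Step 1: f(-3, 3) = 0, so P lies on C.
Step 2: partial derivatives
  f_x(x, y) = -2*x - y + 2, f_y(x, y) = -x + 4*y + 1.
  f_x(P) = 5, f_y(P) = 16 (gradient nonzero, so P is smooth).
Step 3: tangent line at P: 5·(x − -3) + 16·(y − 3) = 0.
Expanding: 5*x + 16*y - 33 = 0.


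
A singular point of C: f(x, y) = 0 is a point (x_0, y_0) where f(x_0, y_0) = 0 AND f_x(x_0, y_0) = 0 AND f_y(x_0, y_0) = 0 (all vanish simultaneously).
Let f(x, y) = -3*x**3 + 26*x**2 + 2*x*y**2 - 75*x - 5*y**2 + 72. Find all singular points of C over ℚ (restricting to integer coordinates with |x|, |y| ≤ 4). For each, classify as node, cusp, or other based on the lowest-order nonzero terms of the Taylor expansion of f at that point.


Singular points: {(3, 0)}; classification: node.

Compute partial derivatives:
  f_x = -9*x**2 + 52*x + 2*y**2 - 75.
  f_y = 4*x*y - 10*y.
Scan x_0 ∈ {−4, ..., 4}. For each x_0, f_y(x_0, y) is a polynomial in y; find its integer roots y ∈ {−4, ..., 4}, then test f_x and f at those candidates.
  x = -4: f_y(-4, y) = -26*y; vanishes at y ∈ {0}. (-4, 0): f_x = -427 ≠ 0.
  x = -3: f_y(-3, y) = -22*y; vanishes at y ∈ {0}. (-3, 0): f_x = -312 ≠ 0.
  x = -2: f_y(-2, y) = -18*y; vanishes at y ∈ {0}. (-2, 0): f_x = -215 ≠ 0.
  x = -1: f_y(-1, y) = -14*y; vanishes at y ∈ {0}. (-1, 0): f_x = -136 ≠ 0.
  x = 0: f_y(0, y) = -10*y; vanishes at y ∈ {0}. (0, 0): f_x = -75 ≠ 0.
  x = 1: f_y(1, y) = -6*y; vanishes at y ∈ {0}. (1, 0): f_x = -32 ≠ 0.
  x = 2: f_y(2, y) = -2*y; vanishes at y ∈ {0}. (2, 0): f_x = -7 ≠ 0.
  x = 3: f_y(3, y) = 2*y; vanishes at y ∈ {0}. (3, 0): f_x = 0, f = 0 — SINGULAR.
  x = 4: f_y(4, y) = 6*y; vanishes at y ∈ {0}. (4, 0): f_x = -11 ≠ 0.
Only singular point on the grid: (3, 0).
Classify: substitute x = 3 + u, y = 0 + v and expand: f = -3*u**3 - u**2 + 2*u*v**2 + v**2.
No constant or linear terms (consistent with a singular point). Quadratic part: -u**2 + v**2. Cubic part: -3*u**3 + 2*u*v**2.
The quadratic part v**2 - u**2 = (v − u)(v + u) splits into two distinct linear factors, so there are two distinct tangent lines y − 0 = ±(x − 3) — this is a node (ordinary double point).
Classification: node.


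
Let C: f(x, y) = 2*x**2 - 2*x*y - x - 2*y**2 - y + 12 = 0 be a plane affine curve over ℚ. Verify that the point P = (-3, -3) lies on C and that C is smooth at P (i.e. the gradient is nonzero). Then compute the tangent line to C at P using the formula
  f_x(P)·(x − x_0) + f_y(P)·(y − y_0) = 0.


Tangent line at P: -7*x + 17*y + 30 = 0.

Step 1: f(-3, -3) = 0, so P lies on C.
Step 2: partial derivatives
  f_x(x, y) = 4*x - 2*y - 1, f_y(x, y) = -2*x - 4*y - 1.
  f_x(P) = -7, f_y(P) = 17 (gradient nonzero, so P is smooth).
Step 3: tangent line at P: -7·(x − -3) + 17·(y − -3) = 0.
Expanding: -7*x + 17*y + 30 = 0.


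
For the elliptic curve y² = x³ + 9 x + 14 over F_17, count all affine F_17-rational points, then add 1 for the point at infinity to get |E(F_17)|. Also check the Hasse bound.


Affine points = {(3, 0), (9, 5), (9, 12), (10, 4), (10, 13), (11, 4), (11, 13), (13, 4), (13, 13), (16, 2), (16, 15)}; affine count = 11; |E(F_17)| = 12.

Discriminant check: Δ ∝ 4a³ + 27b² = 4·9³ + 27·14² = 4·729 + 27·196 ≡ 14 (mod 17). Nonzero ⇒ E is nonsingular.
For each x ∈ F_17, compute rhs = x³ + 9·x + 14 mod 17, then count y ∈ F_17 with y² ≡ rhs.
  x = 0: rhs = 14, matching y values: none (0 points).
  x = 1: rhs = 7, matching y values: none (0 points).
  x = 2: rhs = 6, matching y values: none (0 points).
  x = 3: rhs = 0, matching y values: 0 (1 points).
  x = 4: rhs = 12, matching y values: none (0 points).
  x = 5: rhs = 14, matching y values: none (0 points).
  x = 6: rhs = 12, matching y values: none (0 points).
  x = 7: rhs = 12, matching y values: none (0 points).
  x = 8: rhs = 3, matching y values: none (0 points).
  x = 9: rhs = 8, matching y values: 5, 12 (2 points).
  x = 10: rhs = 16, matching y values: 4, 13 (2 points).
  x = 11: rhs = 16, matching y values: 4, 13 (2 points).
  x = 12: rhs = 14, matching y values: none (0 points).
  x = 13: rhs = 16, matching y values: 4, 13 (2 points).
  x = 14: rhs = 11, matching y values: none (0 points).
  x = 15: rhs = 5, matching y values: none (0 points).
  x = 16: rhs = 4, matching y values: 2, 15 (2 points).
Total affine count: 11.
Full point count |E(F_17)| = 11 + 1 = 12.
Hasse bound: |12 − (17+1)| = |-6| = 6 ≤ 2√17 ≈ 8.2462 ✓.


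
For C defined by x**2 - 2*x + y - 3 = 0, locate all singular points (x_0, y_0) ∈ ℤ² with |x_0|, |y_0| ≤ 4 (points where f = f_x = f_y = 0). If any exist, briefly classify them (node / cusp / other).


No singular points in the scanned grid; C is smooth there.

Compute partial derivatives:
  f_x = 2*x - 2.
  f_y = 1.
f_y = 1 is a nonzero constant, so f_y never vanishes: no point (x, y) can satisfy f = f_x = f_y = 0. In particular no (x, y) ∈ {−4, ..., 4}² is singular; the curve is smooth.


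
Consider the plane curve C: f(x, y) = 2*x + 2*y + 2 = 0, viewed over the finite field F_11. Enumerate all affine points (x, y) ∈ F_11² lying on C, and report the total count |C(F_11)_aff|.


Affine F_11-points: {(0, 10), (1, 9), (2, 8), (3, 7), (4, 6), (5, 5), (6, 4), (7, 3), (8, 2), (9, 1), (10, 0)}; count = 11.

For each of the 121 pairs (x, y) ∈ F_11², evaluate f(x, y) mod 11. Record the zeros.
  x = 0: [0↦2, 1↦4, 2↦6, 3↦8, 4↦10, 5↦1, 6↦3, 7↦5, 8↦7, 9↦9, 10↦0]  zeros at y ∈ {10}
  x = 1: [0↦4, 1↦6, 2↦8, 3↦10, 4↦1, 5↦3, 6↦5, 7↦7, 8↦9, 9↦0, 10↦2]  zeros at y ∈ {9}
  x = 2: [0↦6, 1↦8, 2↦10, 3↦1, 4↦3, 5↦5, 6↦7, 7↦9, 8↦0, 9↦2, 10↦4]  zeros at y ∈ {8}
  x = 3: [0↦8, 1↦10, 2↦1, 3↦3, 4↦5, 5↦7, 6↦9, 7↦0, 8↦2, 9↦4, 10↦6]  zeros at y ∈ {7}
  x = 4: [0↦10, 1↦1, 2↦3, 3↦5, 4↦7, 5↦9, 6↦0, 7↦2, 8↦4, 9↦6, 10↦8]  zeros at y ∈ {6}
  x = 5: [0↦1, 1↦3, 2↦5, 3↦7, 4↦9, 5↦0, 6↦2, 7↦4, 8↦6, 9↦8, 10↦10]  zeros at y ∈ {5}
  x = 6: [0↦3, 1↦5, 2↦7, 3↦9, 4↦0, 5↦2, 6↦4, 7↦6, 8↦8, 9↦10, 10↦1]  zeros at y ∈ {4}
  x = 7: [0↦5, 1↦7, 2↦9, 3↦0, 4↦2, 5↦4, 6↦6, 7↦8, 8↦10, 9↦1, 10↦3]  zeros at y ∈ {3}
  x = 8: [0↦7, 1↦9, 2↦0, 3↦2, 4↦4, 5↦6, 6↦8, 7↦10, 8↦1, 9↦3, 10↦5]  zeros at y ∈ {2}
  x = 9: [0↦9, 1↦0, 2↦2, 3↦4, 4↦6, 5↦8, 6↦10, 7↦1, 8↦3, 9↦5, 10↦7]  zeros at y ∈ {1}
  x = 10: [0↦0, 1↦2, 2↦4, 3↦6, 4↦8, 5↦10, 6↦1, 7↦3, 8↦5, 9↦7, 10↦9]  zeros at y ∈ {0}
Collecting zeros: affine points = {(0, 10), (1, 9), (2, 8), (3, 7), (4, 6), (5, 5), (6, 4), (7, 3), (8, 2), (9, 1), (10, 0)}.
Total count |C(F_11)_aff| = 11.


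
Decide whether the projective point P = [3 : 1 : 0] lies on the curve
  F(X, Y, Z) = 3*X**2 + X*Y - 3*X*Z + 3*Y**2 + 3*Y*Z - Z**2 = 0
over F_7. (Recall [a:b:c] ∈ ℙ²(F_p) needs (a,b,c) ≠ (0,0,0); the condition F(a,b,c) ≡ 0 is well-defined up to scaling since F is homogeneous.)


F(3,1,0) ≡ 5 (mod 7); P is NOT on the curve.

Evaluate F(3, 1, 0) term-by-term (mod 7).
  3*X**2 ↦ 3·9·1·1 = 27
  X*Y ↦ 1·3·1·1 = 3
  -3*X*Z ↦ -3·3·1·0 = 0
  3*Y**2 ↦ 3·1·1·1 = 3
  3*Y*Z ↦ 3·1·1·0 = 0
  -Z**2 ↦ -1·1·1·0 = 0
Sum: F(3, 1, 0) = (27) + (3) + (0) + (3) + (0) + (0) = 33.
Reducing mod 7: 33 ≡ 5 (mod 7).
Since F(a, b, c) ≡ 5 ≠ 0 (mod 7), P does NOT lie on the curve.


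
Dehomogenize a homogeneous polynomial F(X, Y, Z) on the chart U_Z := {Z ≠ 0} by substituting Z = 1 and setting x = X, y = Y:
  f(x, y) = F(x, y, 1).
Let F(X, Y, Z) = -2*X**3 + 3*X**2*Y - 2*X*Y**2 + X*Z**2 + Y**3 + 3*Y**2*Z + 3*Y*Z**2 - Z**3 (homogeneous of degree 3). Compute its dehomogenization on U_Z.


f(x, y) = -2*x**3 + 3*x**2*y - 2*x*y**2 + x + y**3 + 3*y**2 + 3*y - 1

On U_Z we set Z = 1. Each monomial c·X^i·Y^j·Z^k in F becomes c·x^i·y^j·1^k = c·x^i·y^j.
Substituting Z = 1: F(X, Y, 1) = -2*x**3 + 3*x**2*y - 2*x*y**2 + x + y**3 + 3*y**2 + 3*y - 1.
Note: deg(f) ≤ deg(F) = 3; strict inequality happens when F is divisible by Z (lost terms).


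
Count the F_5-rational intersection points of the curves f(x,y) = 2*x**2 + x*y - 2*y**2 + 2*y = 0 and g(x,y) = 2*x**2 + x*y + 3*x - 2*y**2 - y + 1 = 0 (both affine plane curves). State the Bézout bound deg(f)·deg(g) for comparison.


Common zeros: ∅; count = 0; Bézout bound = 4.

deg(f) = 2, deg(g) = 2, so Bézout bound = 4.
Scan x ∈ F_5. For each x, list the y ∈ F_5 with f(x, y) ≡ 0 and those with g(x, y) ≡ 0 (mod 5); the common zeros in that column are the intersection.
  x = 0: f ≡ 0 at y ∈ {0, 1}; g ≡ 0 at y ∈ {3, 4}; common: ∅.
  x = 1: f ≡ 0 at y ∈ {2}; g ≡ 0 at y ∈ ∅; common: ∅.
  x = 2: f ≡ 0 at y ∈ {1}; g ≡ 0 at y ∈ {0, 3}; common: ∅.
  x = 3: f ≡ 0 at y ∈ {2, 3}; g ≡ 0 at y ∈ ∅; common: ∅.
  x = 4: f ≡ 0 at y ∈ ∅; g ≡ 0 at y ∈ {0, 4}; common: ∅.
Collecting: common zeros = ∅, so the count is 0.
Comparison with the Bézout bound: 0 ≤ 4 = deg(f)·deg(g), as expected for curves with no common component (the affine F_5-count falls short of the bound because intersections may lie at infinity, over extension fields, or carry multiplicity).


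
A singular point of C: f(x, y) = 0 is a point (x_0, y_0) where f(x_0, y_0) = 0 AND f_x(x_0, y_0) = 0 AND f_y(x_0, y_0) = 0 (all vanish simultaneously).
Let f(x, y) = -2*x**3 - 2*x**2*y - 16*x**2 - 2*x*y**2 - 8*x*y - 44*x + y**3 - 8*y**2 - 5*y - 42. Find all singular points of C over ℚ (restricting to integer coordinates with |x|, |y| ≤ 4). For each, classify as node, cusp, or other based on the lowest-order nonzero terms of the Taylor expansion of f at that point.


Singular points: {(-3, 1)}; classification: cusp.

Compute partial derivatives:
  f_x = -6*x**2 - 4*x*y - 32*x - 2*y**2 - 8*y - 44.
  f_y = -2*x**2 - 4*x*y - 8*x + 3*y**2 - 16*y - 5.
Scan x_0 ∈ {−4, ..., 4}. For each x_0, f_y(x_0, y) is a polynomial in y; find its integer roots y ∈ {−4, ..., 4}, then test f_x and f at those candidates.
  x = -4: f_y(-4, y) = 3*y**2 - 5; no integer root y with |y| ≤ 4.
  x = -3: f_y(-3, y) = 3*y**2 - 4*y + 1; vanishes at y ∈ {1}. (-3, 1): f_x = 0, f = 0 — SINGULAR.
  x = -2: f_y(-2, y) = 3*y**2 - 8*y + 3; no integer root y with |y| ≤ 4.
  x = -1: f_y(-1, y) = 3*y**2 - 12*y + 1; no integer root y with |y| ≤ 4.
  x = 0: f_y(0, y) = 3*y**2 - 16*y - 5; no integer root y with |y| ≤ 4.
  x = 1: f_y(1, y) = 3*y**2 - 20*y - 15; no integer root y with |y| ≤ 4.
  x = 2: f_y(2, y) = 3*y**2 - 24*y - 29; no integer root y with |y| ≤ 4.
  x = 3: f_y(3, y) = 3*y**2 - 28*y - 47; no integer root y with |y| ≤ 4.
  x = 4: f_y(4, y) = 3*y**2 - 32*y - 69; no integer root y with |y| ≤ 4.
Only singular point on the grid: (-3, 1).
Classify: substitute x = -3 + u, y = 1 + v and expand: f = -2*u**3 - 2*u**2*v - 2*u*v**2 + v**3 + v**2.
No constant or linear terms (consistent with a singular point). Quadratic part: v**2. Cubic part: -2*u**3 - 2*u**2*v - 2*u*v**2 + v**3.
The quadratic part v**2 is a perfect square, so there is a single (double) tangent line v = 0, i.e. y = 1. Restricting the cubic part to that line (v = 0) leaves -2*u**3 ≠ 0, so f is not divisible by v and the branch is v² ≈ 2*u**3 to lowest order — this is a cusp.
Classification: cusp.


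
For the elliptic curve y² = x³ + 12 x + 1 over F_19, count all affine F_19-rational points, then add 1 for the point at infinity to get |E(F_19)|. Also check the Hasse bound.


Affine points = {(0, 1), (0, 18), (3, 8), (3, 11), (6, 2), (6, 17), (8, 1), (8, 18), (10, 0), (11, 1), (11, 18), (12, 7), (12, 12), (13, 6), (13, 13), (14, 5), (14, 14), (17, 8), (17, 11), (18, 8), (18, 11)}; affine count = 21; |E(F_19)| = 22.

Discriminant check: Δ ∝ 4a³ + 27b² = 4·12³ + 27·1² = 4·1728 + 27·1 ≡ 4 (mod 19). Nonzero ⇒ E is nonsingular.
For each x ∈ F_19, compute rhs = x³ + 12·x + 1 mod 19, then count y ∈ F_19 with y² ≡ rhs.
  x = 0: rhs = 1, matching y values: 1, 18 (2 points).
  x = 1: rhs = 14, matching y values: none (0 points).
  x = 2: rhs = 14, matching y values: none (0 points).
  x = 3: rhs = 7, matching y values: 8, 11 (2 points).
  x = 4: rhs = 18, matching y values: none (0 points).
  x = 5: rhs = 15, matching y values: none (0 points).
  x = 6: rhs = 4, matching y values: 2, 17 (2 points).
  x = 7: rhs = 10, matching y values: none (0 points).
  x = 8: rhs = 1, matching y values: 1, 18 (2 points).
  x = 9: rhs = 2, matching y values: none (0 points).
  x = 10: rhs = 0, matching y values: 0 (1 points).
  x = 11: rhs = 1, matching y values: 1, 18 (2 points).
  x = 12: rhs = 11, matching y values: 7, 12 (2 points).
  x = 13: rhs = 17, matching y values: 6, 13 (2 points).
  x = 14: rhs = 6, matching y values: 5, 14 (2 points).
  x = 15: rhs = 3, matching y values: none (0 points).
  x = 16: rhs = 14, matching y values: none (0 points).
  x = 17: rhs = 7, matching y values: 8, 11 (2 points).
  x = 18: rhs = 7, matching y values: 8, 11 (2 points).
Total affine count: 21.
Full point count |E(F_19)| = 21 + 1 = 22.
Hasse bound: |22 − (19+1)| = |2| = 2 ≤ 2√19 ≈ 8.7178 ✓.


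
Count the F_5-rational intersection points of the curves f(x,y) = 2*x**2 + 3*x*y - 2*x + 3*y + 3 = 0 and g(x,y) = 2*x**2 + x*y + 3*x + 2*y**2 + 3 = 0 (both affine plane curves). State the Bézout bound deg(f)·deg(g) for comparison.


Common zeros: {(0, 4), (3, 0)}; count = 2; Bézout bound = 4.

deg(f) = 2, deg(g) = 2, so Bézout bound = 4.
Scan x ∈ F_5. For each x, list the y ∈ F_5 with f(x, y) ≡ 0 and those with g(x, y) ≡ 0 (mod 5); the common zeros in that column are the intersection.
  x = 0: f ≡ 0 at y ∈ {4}; g ≡ 0 at y ∈ {1, 4}; common: {4}.
  x = 1: f ≡ 0 at y ∈ {2}; g ≡ 0 at y ∈ ∅; common: ∅.
  x = 2: f ≡ 0 at y ∈ {2}; g ≡ 0 at y ∈ ∅; common: ∅.
  x = 3: f ≡ 0 at y ∈ {0}; g ≡ 0 at y ∈ {0, 1}; common: {0}.
  x = 4: f ≡ 0 at y ∈ ∅; g ≡ 0 at y ∈ {4}; common: ∅.
Collecting: common zeros = {(0, 4), (3, 0)}, so the count is 2.
Comparison with the Bézout bound: 2 ≤ 4 = deg(f)·deg(g), as expected for curves with no common component (the affine F_5-count falls short of the bound because intersections may lie at infinity, over extension fields, or carry multiplicity).


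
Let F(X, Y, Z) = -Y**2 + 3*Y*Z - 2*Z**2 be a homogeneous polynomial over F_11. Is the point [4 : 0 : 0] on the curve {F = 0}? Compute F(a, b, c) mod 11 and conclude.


F(4,0,0) ≡ 0 (mod 11); P is on the curve.

Evaluate F(4, 0, 0) term-by-term (mod 11).
  -Y**2 ↦ -1·1·0·1 = 0
  3*Y*Z ↦ 3·1·0·0 = 0
  -2*Z**2 ↦ -2·1·1·0 = 0
Sum: F(4, 0, 0) = (0) + (0) + (0) = 0.
Reducing mod 11: 0 ≡ 0 (mod 11).
Since F(a, b, c) ≡ 0 (mod 11), P lies on the curve.


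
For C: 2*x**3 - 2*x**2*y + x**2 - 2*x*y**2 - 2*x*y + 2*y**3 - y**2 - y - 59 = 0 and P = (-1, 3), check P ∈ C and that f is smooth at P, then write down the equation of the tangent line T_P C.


Tangent line at P: -8*x + 59*y - 185 = 0.

Step 1: f(-1, 3) = 0, so P lies on C.
Step 2: partial derivatives
  f_x(x, y) = 6*x**2 - 4*x*y + 2*x - 2*y**2 - 2*y, f_y(x, y) = -2*x**2 - 4*x*y - 2*x + 6*y**2 - 2*y - 1.
  f_x(P) = -8, f_y(P) = 59 (gradient nonzero, so P is smooth).
Step 3: tangent line at P: -8·(x − -1) + 59·(y − 3) = 0.
Expanding: -8*x + 59*y - 185 = 0.


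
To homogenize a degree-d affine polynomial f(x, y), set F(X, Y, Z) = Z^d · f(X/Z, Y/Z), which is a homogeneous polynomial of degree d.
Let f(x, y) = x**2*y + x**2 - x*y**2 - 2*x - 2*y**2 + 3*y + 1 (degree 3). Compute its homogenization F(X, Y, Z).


F(X, Y, Z) = X**2*Y + X**2*Z - X*Y**2 - 2*X*Z**2 - 2*Y**2*Z + 3*Y*Z**2 + Z**3

deg(f) = 3.
Substitute x = X/Z, y = Y/Z into f, then multiply by Z^3.
  monomial 1·x^2·y^1 ↦ 1·X^2·Y^1·Z^0.
  monomial 1·x^2·y^0 ↦ 1·X^2·Y^0·Z^1.
  monomial -1·x^1·y^2 ↦ -1·X^1·Y^2·Z^0.
  monomial -2·x^1·y^0 ↦ -2·X^1·Y^0·Z^2.
  monomial -2·x^0·y^2 ↦ -2·X^0·Y^2·Z^1.
  monomial 3·x^0·y^1 ↦ 3·X^0·Y^1·Z^2.
  monomial 1·x^0·y^0 ↦ 1·X^0·Y^0·Z^3.
Collecting: F(X, Y, Z) = X**2*Y + X**2*Z - X*Y**2 - 2*X*Z**2 - 2*Y**2*Z + 3*Y*Z**2 + Z**3.


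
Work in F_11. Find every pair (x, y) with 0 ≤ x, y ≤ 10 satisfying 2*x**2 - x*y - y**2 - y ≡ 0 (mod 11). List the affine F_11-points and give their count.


Affine F_11-points: {(0, 0), (0, 10), (1, 4), (1, 5), (3, 9), (5, 6), (5, 10), (7, 5), (7, 9), (9, 6)}; count = 10.

For each of the 121 pairs (x, y) ∈ F_11², evaluate f(x, y) mod 11. Record the zeros.
  x = 0: [0↦0, 1↦9, 2↦5, 3↦10, 4↦2, 5↦3, 6↦2, 7↦10, 8↦5, 9↦9, 10↦0]  zeros at y ∈ {0, 10}
  x = 1: [0↦2, 1↦10, 2↦5, 3↦9, 4↦0, 5↦0, 6↦9, 7↦5, 8↦10, 9↦2, 10↦3]  zeros at y ∈ {4, 5}
  x = 2: [0↦8, 1↦4, 2↦9, 3↦1, 4↦2, 5↦1, 6↦9, 7↦4, 8↦8, 9↦10, 10↦10]  zeros at y ∈ ∅
  x = 3: [0↦7, 1↦2, 2↦6, 3↦8, 4↦8, 5↦6, 6↦2, 7↦7, 8↦10, 9↦0, 10↦10]  zeros at y ∈ {9}
  x = 4: [0↦10, 1↦4, 2↦7, 3↦8, 4↦7, 5↦4, 6↦10, 7↦3, 8↦5, 9↦5, 10↦3]  zeros at y ∈ ∅
  x = 5: [0↦6, 1↦10, 2↦1, 3↦1, 4↦10, 5↦6, 6↦0, 7↦3, 8↦4, 9↦3, 10↦0]  zeros at y ∈ {6, 10}
  x = 6: [0↦6, 1↦9, 2↦10, 3↦9, 4↦6, 5↦1, 6↦5, 7↦7, 8↦7, 9↦5, 10↦1]  zeros at y ∈ ∅
  x = 7: [0↦10, 1↦1, 2↦1, 3↦10, 4↦6, 5↦0, 6↦3, 7↦4, 8↦3, 9↦0, 10↦6]  zeros at y ∈ {5, 9}
  x = 8: [0↦7, 1↦8, 2↦7, 3↦4, 4↦10, 5↦3, 6↦5, 7↦5, 8↦3, 9↦10, 10↦4]  zeros at y ∈ ∅
  x = 9: [0↦8, 1↦8, 2↦6, 3↦2, 4↦7, 5↦10, 6↦0, 7↦10, 8↦7, 9↦2, 10↦6]  zeros at y ∈ {6}
  x = 10: [0↦2, 1↦1, 2↦9, 3↦4, 4↦8, 5↦10, 6↦10, 7↦8, 8↦4, 9↦9, 10↦1]  zeros at y ∈ ∅
Collecting zeros: affine points = {(0, 0), (0, 10), (1, 4), (1, 5), (3, 9), (5, 6), (5, 10), (7, 5), (7, 9), (9, 6)}.
Total count |C(F_11)_aff| = 10.


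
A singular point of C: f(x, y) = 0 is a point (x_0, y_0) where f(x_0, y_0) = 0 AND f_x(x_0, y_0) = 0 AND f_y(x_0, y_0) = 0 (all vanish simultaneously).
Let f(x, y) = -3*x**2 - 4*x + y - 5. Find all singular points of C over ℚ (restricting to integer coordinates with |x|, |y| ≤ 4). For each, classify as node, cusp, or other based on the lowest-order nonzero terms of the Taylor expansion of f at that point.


No singular points in the scanned grid; C is smooth there.

Compute partial derivatives:
  f_x = -6*x - 4.
  f_y = 1.
f_y = 1 is a nonzero constant, so f_y never vanishes: no point (x, y) can satisfy f = f_x = f_y = 0. In particular no (x, y) ∈ {−4, ..., 4}² is singular; the curve is smooth.


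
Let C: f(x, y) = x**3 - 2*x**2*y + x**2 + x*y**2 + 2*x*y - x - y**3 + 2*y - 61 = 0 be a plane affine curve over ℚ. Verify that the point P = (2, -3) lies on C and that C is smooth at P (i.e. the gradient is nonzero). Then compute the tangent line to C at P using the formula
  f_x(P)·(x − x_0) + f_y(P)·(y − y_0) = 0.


Tangent line at P: 42*x - 41*y - 207 = 0.

Step 1: f(2, -3) = 0, so P lies on C.
Step 2: partial derivatives
  f_x(x, y) = 3*x**2 - 4*x*y + 2*x + y**2 + 2*y - 1, f_y(x, y) = -2*x**2 + 2*x*y + 2*x - 3*y**2 + 2.
  f_x(P) = 42, f_y(P) = -41 (gradient nonzero, so P is smooth).
Step 3: tangent line at P: 42·(x − 2) + -41·(y − -3) = 0.
Expanding: 42*x - 41*y - 207 = 0.


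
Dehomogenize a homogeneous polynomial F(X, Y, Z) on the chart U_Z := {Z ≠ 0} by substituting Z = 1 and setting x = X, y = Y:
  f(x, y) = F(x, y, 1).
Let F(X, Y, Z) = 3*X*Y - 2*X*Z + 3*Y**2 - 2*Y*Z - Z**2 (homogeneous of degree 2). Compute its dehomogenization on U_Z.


f(x, y) = 3*x*y - 2*x + 3*y**2 - 2*y - 1

On U_Z we set Z = 1. Each monomial c·X^i·Y^j·Z^k in F becomes c·x^i·y^j·1^k = c·x^i·y^j.
Substituting Z = 1: F(X, Y, 1) = 3*x*y - 2*x + 3*y**2 - 2*y - 1.
Note: deg(f) ≤ deg(F) = 2; strict inequality happens when F is divisible by Z (lost terms).


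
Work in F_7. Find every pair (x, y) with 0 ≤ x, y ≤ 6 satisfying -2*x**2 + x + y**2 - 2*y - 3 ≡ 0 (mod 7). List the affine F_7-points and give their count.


Affine F_7-points: {(0, 3), (0, 6), (4, 3), (4, 6), (5, 1), (6, 1)}; count = 6.

For each of the 49 pairs (x, y) ∈ F_7², evaluate f(x, y) mod 7. Record the zeros.
  x = 0: [0↦4, 1↦3, 2↦4, 3↦0, 4↦5, 5↦5, 6↦0]  zeros at y ∈ {3, 6}
  x = 1: [0↦3, 1↦2, 2↦3, 3↦6, 4↦4, 5↦4, 6↦6]  zeros at y ∈ ∅
  x = 2: [0↦5, 1↦4, 2↦5, 3↦1, 4↦6, 5↦6, 6↦1]  zeros at y ∈ ∅
  x = 3: [0↦3, 1↦2, 2↦3, 3↦6, 4↦4, 5↦4, 6↦6]  zeros at y ∈ ∅
  x = 4: [0↦4, 1↦3, 2↦4, 3↦0, 4↦5, 5↦5, 6↦0]  zeros at y ∈ {3, 6}
  x = 5: [0↦1, 1↦0, 2↦1, 3↦4, 4↦2, 5↦2, 6↦4]  zeros at y ∈ {1}
  x = 6: [0↦1, 1↦0, 2↦1, 3↦4, 4↦2, 5↦2, 6↦4]  zeros at y ∈ {1}
Collecting zeros: affine points = {(0, 3), (0, 6), (4, 3), (4, 6), (5, 1), (6, 1)}.
Total count |C(F_7)_aff| = 6.


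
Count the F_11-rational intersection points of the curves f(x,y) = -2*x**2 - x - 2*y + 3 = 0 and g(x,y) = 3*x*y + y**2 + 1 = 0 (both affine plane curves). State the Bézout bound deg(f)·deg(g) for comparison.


Common zeros: ∅; count = 0; Bézout bound = 4.

deg(f) = 2, deg(g) = 2, so Bézout bound = 4.
Scan x ∈ F_11. For each x, list the y ∈ F_11 with f(x, y) ≡ 0 and those with g(x, y) ≡ 0 (mod 11); the common zeros in that column are the intersection.
  x = 0: f ≡ 0 at y ∈ {7}; g ≡ 0 at y ∈ ∅; common: ∅.
  x = 1: f ≡ 0 at y ∈ {0}; g ≡ 0 at y ∈ {2, 6}; common: ∅.
  x = 2: f ≡ 0 at y ∈ {2}; g ≡ 0 at y ∈ ∅; common: ∅.
  x = 3: f ≡ 0 at y ∈ {2}; g ≡ 0 at y ∈ {1}; common: ∅.
  x = 4: f ≡ 0 at y ∈ {0}; g ≡ 0 at y ∈ ∅; common: ∅.
  x = 5: f ≡ 0 at y ∈ {7}; g ≡ 0 at y ∈ {3, 4}; common: ∅.
  x = 6: f ≡ 0 at y ∈ {1}; g ≡ 0 at y ∈ {7, 8}; common: ∅.
  x = 7: f ≡ 0 at y ∈ {4}; g ≡ 0 at y ∈ ∅; common: ∅.
  x = 8: f ≡ 0 at y ∈ {5}; g ≡ 0 at y ∈ {10}; common: ∅.
  x = 9: f ≡ 0 at y ∈ {4}; g ≡ 0 at y ∈ ∅; common: ∅.
  x = 10: f ≡ 0 at y ∈ {1}; g ≡ 0 at y ∈ {5, 9}; common: ∅.
Collecting: common zeros = ∅, so the count is 0.
Comparison with the Bézout bound: 0 ≤ 4 = deg(f)·deg(g), as expected for curves with no common component (the affine F_11-count falls short of the bound because intersections may lie at infinity, over extension fields, or carry multiplicity).


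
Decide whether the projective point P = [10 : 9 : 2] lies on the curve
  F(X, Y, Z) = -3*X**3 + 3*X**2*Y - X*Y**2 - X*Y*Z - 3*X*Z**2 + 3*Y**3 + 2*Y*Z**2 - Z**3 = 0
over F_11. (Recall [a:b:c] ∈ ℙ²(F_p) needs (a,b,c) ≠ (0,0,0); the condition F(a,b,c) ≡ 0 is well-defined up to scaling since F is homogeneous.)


F(10,9,2) ≡ 5 (mod 11); P is NOT on the curve.

Evaluate F(10, 9, 2) term-by-term (mod 11).
  -3*X**3 ↦ -3·1000·1·1 = -3000
  3*X**2*Y ↦ 3·100·9·1 = 2700
  -X*Y**2 ↦ -1·10·81·1 = -810
  -X*Y*Z ↦ -1·10·9·2 = -180
  -3*X*Z**2 ↦ -3·10·1·4 = -120
  3*Y**3 ↦ 3·1·729·1 = 2187
  2*Y*Z**2 ↦ 2·1·9·4 = 72
  -Z**3 ↦ -1·1·1·8 = -8
Sum: F(10, 9, 2) = (-3000) + (2700) + (-810) + (-180) + (-120) + (2187) + (72) + (-8) = 841.
Reducing mod 11: 841 ≡ 5 (mod 11).
Since F(a, b, c) ≡ 5 ≠ 0 (mod 11), P does NOT lie on the curve.


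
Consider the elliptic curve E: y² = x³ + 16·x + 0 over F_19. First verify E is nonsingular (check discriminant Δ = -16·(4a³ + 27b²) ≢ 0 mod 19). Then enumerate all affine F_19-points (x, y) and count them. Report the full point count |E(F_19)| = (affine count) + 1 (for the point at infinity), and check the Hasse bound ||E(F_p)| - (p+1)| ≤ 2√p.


Affine points = {(0, 0), (1, 6), (1, 13), (10, 1), (10, 18), (11, 5), (11, 14), (12, 1), (12, 18), (13, 7), (13, 12), (14, 2), (14, 17), (15, 9), (15, 10), (16, 1), (16, 18), (17, 6), (17, 13)}; affine count = 19; |E(F_19)| = 20.

Discriminant check: Δ ∝ 4a³ + 27b² = 4·16³ + 27·0² = 4·4096 + 27·0 ≡ 6 (mod 19). Nonzero ⇒ E is nonsingular.
For each x ∈ F_19, compute rhs = x³ + 16·x + 0 mod 19, then count y ∈ F_19 with y² ≡ rhs.
  x = 0: rhs = 0, matching y values: 0 (1 points).
  x = 1: rhs = 17, matching y values: 6, 13 (2 points).
  x = 2: rhs = 2, matching y values: none (0 points).
  x = 3: rhs = 18, matching y values: none (0 points).
  x = 4: rhs = 14, matching y values: none (0 points).
  x = 5: rhs = 15, matching y values: none (0 points).
  x = 6: rhs = 8, matching y values: none (0 points).
  x = 7: rhs = 18, matching y values: none (0 points).
  x = 8: rhs = 13, matching y values: none (0 points).
  x = 9: rhs = 18, matching y values: none (0 points).
  x = 10: rhs = 1, matching y values: 1, 18 (2 points).
  x = 11: rhs = 6, matching y values: 5, 14 (2 points).
  x = 12: rhs = 1, matching y values: 1, 18 (2 points).
  x = 13: rhs = 11, matching y values: 7, 12 (2 points).
  x = 14: rhs = 4, matching y values: 2, 17 (2 points).
  x = 15: rhs = 5, matching y values: 9, 10 (2 points).
  x = 16: rhs = 1, matching y values: 1, 18 (2 points).
  x = 17: rhs = 17, matching y values: 6, 13 (2 points).
  x = 18: rhs = 2, matching y values: none (0 points).
Total affine count: 19.
Full point count |E(F_19)| = 19 + 1 = 20.
Hasse bound: |20 − (19+1)| = |0| = 0 ≤ 2√19 ≈ 8.7178 ✓.


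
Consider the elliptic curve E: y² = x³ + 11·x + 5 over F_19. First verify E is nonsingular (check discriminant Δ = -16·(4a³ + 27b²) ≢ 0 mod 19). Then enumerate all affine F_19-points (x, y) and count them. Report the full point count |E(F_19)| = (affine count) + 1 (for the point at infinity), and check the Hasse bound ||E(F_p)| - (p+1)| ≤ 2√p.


Affine points = {(0, 9), (0, 10), (1, 6), (1, 13), (2, 4), (2, 15), (7, 8), (7, 11), (8, 4), (8, 15), (9, 4), (9, 15), (15, 7), (15, 12)}; affine count = 14; |E(F_19)| = 15.

Discriminant check: Δ ∝ 4a³ + 27b² = 4·11³ + 27·5² = 4·1331 + 27·25 ≡ 14 (mod 19). Nonzero ⇒ E is nonsingular.
For each x ∈ F_19, compute rhs = x³ + 11·x + 5 mod 19, then count y ∈ F_19 with y² ≡ rhs.
  x = 0: rhs = 5, matching y values: 9, 10 (2 points).
  x = 1: rhs = 17, matching y values: 6, 13 (2 points).
  x = 2: rhs = 16, matching y values: 4, 15 (2 points).
  x = 3: rhs = 8, matching y values: none (0 points).
  x = 4: rhs = 18, matching y values: none (0 points).
  x = 5: rhs = 14, matching y values: none (0 points).
  x = 6: rhs = 2, matching y values: none (0 points).
  x = 7: rhs = 7, matching y values: 8, 11 (2 points).
  x = 8: rhs = 16, matching y values: 4, 15 (2 points).
  x = 9: rhs = 16, matching y values: 4, 15 (2 points).
  x = 10: rhs = 13, matching y values: none (0 points).
  x = 11: rhs = 13, matching y values: none (0 points).
  x = 12: rhs = 3, matching y values: none (0 points).
  x = 13: rhs = 8, matching y values: none (0 points).
  x = 14: rhs = 15, matching y values: none (0 points).
  x = 15: rhs = 11, matching y values: 7, 12 (2 points).
  x = 16: rhs = 2, matching y values: none (0 points).
  x = 17: rhs = 13, matching y values: none (0 points).
  x = 18: rhs = 12, matching y values: none (0 points).
Total affine count: 14.
Full point count |E(F_19)| = 14 + 1 = 15.
Hasse bound: |15 − (19+1)| = |-5| = 5 ≤ 2√19 ≈ 8.7178 ✓.


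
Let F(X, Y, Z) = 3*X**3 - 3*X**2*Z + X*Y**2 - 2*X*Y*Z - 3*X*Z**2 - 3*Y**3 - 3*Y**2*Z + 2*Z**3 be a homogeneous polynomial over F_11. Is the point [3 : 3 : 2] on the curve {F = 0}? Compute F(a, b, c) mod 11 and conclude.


F(3,3,2) ≡ 6 (mod 11); P is NOT on the curve.

Evaluate F(3, 3, 2) term-by-term (mod 11).
  3*X**3 ↦ 3·27·1·1 = 81
  -3*X**2*Z ↦ -3·9·1·2 = -54
  X*Y**2 ↦ 1·3·9·1 = 27
  -2*X*Y*Z ↦ -2·3·3·2 = -36
  -3*X*Z**2 ↦ -3·3·1·4 = -36
  -3*Y**3 ↦ -3·1·27·1 = -81
  -3*Y**2*Z ↦ -3·1·9·2 = -54
  2*Z**3 ↦ 2·1·1·8 = 16
Sum: F(3, 3, 2) = (81) + (-54) + (27) + (-36) + (-36) + (-81) + (-54) + (16) = -137.
Reducing mod 11: -137 ≡ 6 (mod 11).
Since F(a, b, c) ≡ 6 ≠ 0 (mod 11), P does NOT lie on the curve.


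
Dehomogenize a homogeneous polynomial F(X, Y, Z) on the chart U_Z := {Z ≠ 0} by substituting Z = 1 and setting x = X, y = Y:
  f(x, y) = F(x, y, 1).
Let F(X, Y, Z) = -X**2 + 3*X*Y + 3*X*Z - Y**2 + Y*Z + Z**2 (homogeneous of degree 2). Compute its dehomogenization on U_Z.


f(x, y) = -x**2 + 3*x*y + 3*x - y**2 + y + 1

On U_Z we set Z = 1. Each monomial c·X^i·Y^j·Z^k in F becomes c·x^i·y^j·1^k = c·x^i·y^j.
Substituting Z = 1: F(X, Y, 1) = -x**2 + 3*x*y + 3*x - y**2 + y + 1.
Note: deg(f) ≤ deg(F) = 2; strict inequality happens when F is divisible by Z (lost terms).


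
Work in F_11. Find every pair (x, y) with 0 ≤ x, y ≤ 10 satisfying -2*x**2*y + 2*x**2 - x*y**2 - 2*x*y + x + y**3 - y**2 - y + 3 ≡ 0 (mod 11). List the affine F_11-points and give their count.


Affine F_11-points: {(1, 1), (1, 3), (1, 9), (2, 10), (3, 10), (4, 2), (5, 6), (8, 9), (9, 2), (9, 6)}; count = 10.

For each of the 121 pairs (x, y) ∈ F_11², evaluate f(x, y) mod 11. Record the zeros.
  x = 0: [0↦3, 1↦2, 2↦5, 3↦7, 4↦3, 5↦10, 6↦1, 7↦4, 8↦3, 9↦4, 10↦2]  zeros at y ∈ ∅
  x = 1: [0↦6, 1↦0, 2↦7, 3↦0, 4↦7, 5↦1, 6↦10, 7↦7, 8↦9, 9↦0, 10↦8]  zeros at y ∈ {1, 3, 9}
  x = 2: [0↦2, 1↦9, 2↦5, 3↦7, 4↦10, 5↦9, 6↦10, 7↦8, 8↦9, 9↦8, 10↦0]  zeros at y ∈ {10}
  x = 3: [0↦2, 1↦7, 2↦10, 3↦6, 4↦1, 5↦1, 6↦1, 7↦7, 8↦3, 9↦6, 10↦0]  zeros at y ∈ {10}
  x = 4: [0↦6, 1↦5, 2↦0, 3↦8, 4↦2, 5↦10, 6↦5, 7↦4, 8↦2, 9↦5, 10↦8]  zeros at y ∈ {2}
  x = 5: [0↦3, 1↦3, 2↦8, 3↦2, 4↦2, 5↦3, 6↦0, 7↦10, 8↦6, 9↦5, 10↦2]  zeros at y ∈ {6}
  x = 6: [0↦4, 1↦1, 2↦1, 3↦10, 4↦1, 5↦2, 6↦8, 7↦3, 8↦4, 9↦6, 10↦4]  zeros at y ∈ ∅
  x = 7: [0↦9, 1↦10, 2↦1, 3↦10, 4↦10, 5↦7, 6↦7, 7↦5, 8↦7, 9↦8, 10↦3]  zeros at y ∈ ∅
  x = 8: [0↦7, 1↦8, 2↦8, 3↦2, 4↦7, 5↦7, 6↦8, 7↦5, 8↦4, 9↦0, 10↦10]  zeros at y ∈ {9}
  x = 9: [0↦9, 1↦6, 2↦0, 3↦8, 4↦3, 5↦2, 6↦0, 7↦3, 8↦6, 9↦4, 10↦3]  zeros at y ∈ {2, 6}
  x = 10: [0↦4, 1↦4, 2↦10, 3↦6, 4↦9, 5↦3, 6↦5, 7↦10, 8↦2, 9↦9, 10↦4]  zeros at y ∈ ∅
Collecting zeros: affine points = {(1, 1), (1, 3), (1, 9), (2, 10), (3, 10), (4, 2), (5, 6), (8, 9), (9, 2), (9, 6)}.
Total count |C(F_11)_aff| = 10.
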